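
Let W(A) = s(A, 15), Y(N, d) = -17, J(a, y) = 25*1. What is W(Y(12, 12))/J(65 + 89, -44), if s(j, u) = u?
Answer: ⅗ ≈ 0.60000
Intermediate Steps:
J(a, y) = 25
W(A) = 15
W(Y(12, 12))/J(65 + 89, -44) = 15/25 = 15*(1/25) = ⅗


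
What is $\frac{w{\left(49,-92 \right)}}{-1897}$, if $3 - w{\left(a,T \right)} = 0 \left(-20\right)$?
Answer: $- \frac{3}{1897} \approx -0.0015814$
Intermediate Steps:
$w{\left(a,T \right)} = 3$ ($w{\left(a,T \right)} = 3 - 0 \left(-20\right) = 3 - 0 = 3 + 0 = 3$)
$\frac{w{\left(49,-92 \right)}}{-1897} = \frac{3}{-1897} = 3 \left(- \frac{1}{1897}\right) = - \frac{3}{1897}$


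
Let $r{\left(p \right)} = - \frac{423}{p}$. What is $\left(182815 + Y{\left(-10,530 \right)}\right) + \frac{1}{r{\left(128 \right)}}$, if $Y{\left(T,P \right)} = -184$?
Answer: $\frac{77252785}{423} \approx 1.8263 \cdot 10^{5}$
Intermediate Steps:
$\left(182815 + Y{\left(-10,530 \right)}\right) + \frac{1}{r{\left(128 \right)}} = \left(182815 - 184\right) + \frac{1}{\left(-423\right) \frac{1}{128}} = 182631 + \frac{1}{\left(-423\right) \frac{1}{128}} = 182631 + \frac{1}{- \frac{423}{128}} = 182631 - \frac{128}{423} = \frac{77252785}{423}$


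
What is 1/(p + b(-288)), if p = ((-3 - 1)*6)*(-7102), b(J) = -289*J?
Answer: 1/253680 ≈ 3.9420e-6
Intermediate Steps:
p = 170448 (p = -4*6*(-7102) = -24*(-7102) = 170448)
1/(p + b(-288)) = 1/(170448 - 289*(-288)) = 1/(170448 + 83232) = 1/253680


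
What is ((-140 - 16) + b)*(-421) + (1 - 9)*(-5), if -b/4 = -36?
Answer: 5092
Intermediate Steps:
b = 144 (b = -4*(-36) = 144)
((-140 - 16) + b)*(-421) + (1 - 9)*(-5) = ((-140 - 16) + 144)*(-421) + (1 - 9)*(-5) = (-156 + 144)*(-421) - 8*(-5) = -12*(-421) + 40 = 5052 + 40 = 5092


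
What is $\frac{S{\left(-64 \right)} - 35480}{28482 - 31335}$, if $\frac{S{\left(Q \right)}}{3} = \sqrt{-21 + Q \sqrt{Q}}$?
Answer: $\frac{35480}{2853} - \frac{\sqrt{-21 - 512 i}}{951} \approx 12.42 + 0.017173 i$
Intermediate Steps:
$S{\left(Q \right)} = 3 \sqrt{-21 + Q^{\frac{3}{2}}}$ ($S{\left(Q \right)} = 3 \sqrt{-21 + Q \sqrt{Q}} = 3 \sqrt{-21 + Q^{\frac{3}{2}}}$)
$\frac{S{\left(-64 \right)} - 35480}{28482 - 31335} = \frac{3 \sqrt{-21 + \left(-64\right)^{\frac{3}{2}}} - 35480}{28482 - 31335} = \frac{3 \sqrt{-21 - 512 i} - 35480}{-2853} = \left(-35480 + 3 \sqrt{-21 - 512 i}\right) \left(- \frac{1}{2853}\right) = \frac{35480}{2853} - \frac{\sqrt{-21 - 512 i}}{951}$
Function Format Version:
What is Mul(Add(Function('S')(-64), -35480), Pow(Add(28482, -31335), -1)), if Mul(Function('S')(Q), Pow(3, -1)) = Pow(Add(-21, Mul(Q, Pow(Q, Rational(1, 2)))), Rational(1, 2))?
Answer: Add(Rational(35480, 2853), Mul(Rational(-1, 951), Pow(Add(-21, Mul(-512, I)), Rational(1, 2)))) ≈ Add(12.420, Mul(0.017173, I))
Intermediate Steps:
Function('S')(Q) = Mul(3, Pow(Add(-21, Pow(Q, Rational(3, 2))), Rational(1, 2))) (Function('S')(Q) = Mul(3, Pow(Add(-21, Mul(Q, Pow(Q, Rational(1, 2)))), Rational(1, 2))) = Mul(3, Pow(Add(-21, Pow(Q, Rational(3, 2))), Rational(1, 2))))
Mul(Add(Function('S')(-64), -35480), Pow(Add(28482, -31335), -1)) = Mul(Add(Mul(3, Pow(Add(-21, Pow(-64, Rational(3, 2))), Rational(1, 2))), -35480), Pow(Add(28482, -31335), -1)) = Mul(Add(Mul(3, Pow(Add(-21, Mul(-512, I)), Rational(1, 2))), -35480), Pow(-2853, -1)) = Mul(Add(-35480, Mul(3, Pow(Add(-21, Mul(-512, I)), Rational(1, 2)))), Rational(-1, 2853)) = Add(Rational(35480, 2853), Mul(Rational(-1, 951), Pow(Add(-21, Mul(-512, I)), Rational(1, 2))))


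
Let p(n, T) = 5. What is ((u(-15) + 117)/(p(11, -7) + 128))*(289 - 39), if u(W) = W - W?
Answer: 29250/133 ≈ 219.92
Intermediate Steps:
u(W) = 0
((u(-15) + 117)/(p(11, -7) + 128))*(289 - 39) = ((0 + 117)/(5 + 128))*(289 - 39) = (117/133)*250 = 29250/133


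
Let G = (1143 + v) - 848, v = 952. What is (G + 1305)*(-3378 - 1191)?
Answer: -11660088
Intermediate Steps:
G = 1247 (G = (1143 + 952) - 848 = 2095 - 848 = 1247)
(G + 1305)*(-3378 - 1191) = (1247 + 1305)*(-3378 - 1191) = 2552*(-4569) = -11660088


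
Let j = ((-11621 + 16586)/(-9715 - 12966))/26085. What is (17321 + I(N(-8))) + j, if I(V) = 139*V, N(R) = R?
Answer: 639319575800/39442259 ≈ 16209.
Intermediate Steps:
j = -331/39442259 (j = (4965/(-22681))*(1/26085) = (4965*(-1/22681))*(1/26085) = -4965/22681*1/26085 = -331/39442259 ≈ -8.3920e-6)
(17321 + I(N(-8))) + j = (17321 + 139*(-8)) - 331/39442259 = (17321 - 1112) - 331/39442259 = 16209 - 331/39442259 = 639319575800/39442259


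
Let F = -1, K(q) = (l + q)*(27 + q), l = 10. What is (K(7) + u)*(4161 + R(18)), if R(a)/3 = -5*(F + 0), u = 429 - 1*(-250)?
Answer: 5249232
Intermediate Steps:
u = 679 (u = 429 + 250 = 679)
K(q) = (10 + q)*(27 + q)
R(a) = 15 (R(a) = 3*(-5*(-1 + 0)) = 3*(-5*(-1)) = 3*5 = 15)
(K(7) + u)*(4161 + R(18)) = ((270 + 7² + 37*7) + 679)*(4161 + 15) = ((270 + 49 + 259) + 679)*4176 = (578 + 679)*4176 = 1257*4176 = 5249232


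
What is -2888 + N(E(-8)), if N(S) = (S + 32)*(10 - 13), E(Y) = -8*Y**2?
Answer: -1448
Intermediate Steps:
N(S) = -96 - 3*S (N(S) = (32 + S)*(-3) = -96 - 3*S)
-2888 + N(E(-8)) = -2888 + (-96 - (-24)*(-8)**2) = -2888 + (-96 - (-24)*64) = -2888 + (-96 - 3*(-512)) = -2888 + (-96 + 1536) = -2888 + 1440 = -1448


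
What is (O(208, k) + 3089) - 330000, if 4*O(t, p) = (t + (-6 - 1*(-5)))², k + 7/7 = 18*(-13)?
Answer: -1264795/4 ≈ -3.1620e+5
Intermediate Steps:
k = -235 (k = -1 + 18*(-13) = -1 - 234 = -235)
O(t, p) = (-1 + t)²/4 (O(t, p) = (t + (-6 - 1*(-5)))²/4 = (t + (-6 + 5))²/4 = (t - 1)²/4 = (-1 + t)²/4)
(O(208, k) + 3089) - 330000 = ((-1 + 208)²/4 + 3089) - 330000 = ((¼)*207² + 3089) - 330000 = ((¼)*42849 + 3089) - 330000 = (42849/4 + 3089) - 330000 = 55205/4 - 330000 = -1264795/4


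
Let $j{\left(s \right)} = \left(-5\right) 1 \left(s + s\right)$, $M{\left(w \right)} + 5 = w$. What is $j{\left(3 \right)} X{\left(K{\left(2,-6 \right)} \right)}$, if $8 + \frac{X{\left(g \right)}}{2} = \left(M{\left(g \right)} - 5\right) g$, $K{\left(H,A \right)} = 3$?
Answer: $1740$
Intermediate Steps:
$M{\left(w \right)} = -5 + w$
$X{\left(g \right)} = -16 + 2 g \left(-10 + g\right)$ ($X{\left(g \right)} = -16 + 2 \left(\left(-5 + g\right) - 5\right) g = -16 + 2 \left(-10 + g\right) g = -16 + 2 g \left(-10 + g\right)$)
$j{\left(s \right)} = - 10 s$ ($j{\left(s \right)} = - 5 \cdot 2 s = - 10 s$)
$j{\left(3 \right)} X{\left(K{\left(2,-6 \right)} \right)} = \left(-10\right) 3 \left(-16 - 60 + 2 \cdot 3^{2}\right) = - 30 \left(-16 - 60 + 2 \cdot 9\right) = - 30 \left(-16 - 60 + 18\right) = \left(-30\right) \left(-58\right) = 1740$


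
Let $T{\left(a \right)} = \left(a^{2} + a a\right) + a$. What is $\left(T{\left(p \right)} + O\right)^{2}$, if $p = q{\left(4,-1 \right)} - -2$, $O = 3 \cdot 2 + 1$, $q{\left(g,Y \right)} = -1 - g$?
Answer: $484$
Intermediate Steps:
$O = 7$ ($O = 6 + 1 = 7$)
$p = -3$ ($p = \left(-1 - 4\right) - -2 = \left(-1 - 4\right) + 2 = -5 + 2 = -3$)
$T{\left(a \right)} = a + 2 a^{2}$ ($T{\left(a \right)} = \left(a^{2} + a^{2}\right) + a = 2 a^{2} + a = a + 2 a^{2}$)
$\left(T{\left(p \right)} + O\right)^{2} = \left(- 3 \left(1 + 2 \left(-3\right)\right) + 7\right)^{2} = \left(- 3 \left(1 - 6\right) + 7\right)^{2} = \left(\left(-3\right) \left(-5\right) + 7\right)^{2} = \left(15 + 7\right)^{2} = 22^{2} = 484$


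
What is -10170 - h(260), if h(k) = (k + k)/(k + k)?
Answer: -10171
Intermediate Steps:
h(k) = 1 (h(k) = (2*k)/((2*k)) = (2*k)*(1/(2*k)) = 1)
-10170 - h(260) = -10170 - 1*1 = -10170 - 1 = -10171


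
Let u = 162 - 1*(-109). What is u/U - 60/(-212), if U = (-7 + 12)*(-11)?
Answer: -13538/2915 ≈ -4.6443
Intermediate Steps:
u = 271 (u = 162 + 109 = 271)
U = -55 (U = 5*(-11) = -55)
u/U - 60/(-212) = 271/(-55) - 60/(-212) = 271*(-1/55) - 60*(-1/212) = -271/55 + 15/53 = -13538/2915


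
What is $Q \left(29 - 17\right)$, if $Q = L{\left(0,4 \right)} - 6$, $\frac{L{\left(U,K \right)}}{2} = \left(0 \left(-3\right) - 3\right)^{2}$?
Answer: $144$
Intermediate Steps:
$L{\left(U,K \right)} = 18$ ($L{\left(U,K \right)} = 2 \left(0 \left(-3\right) - 3\right)^{2} = 2 \left(0 - 3\right)^{2} = 2 \left(-3\right)^{2} = 2 \cdot 9 = 18$)
$Q = 12$ ($Q = 18 - 6 = 12$)
$Q \left(29 - 17\right) = 12 \left(29 - 17\right) = 12 \cdot 12 = 144$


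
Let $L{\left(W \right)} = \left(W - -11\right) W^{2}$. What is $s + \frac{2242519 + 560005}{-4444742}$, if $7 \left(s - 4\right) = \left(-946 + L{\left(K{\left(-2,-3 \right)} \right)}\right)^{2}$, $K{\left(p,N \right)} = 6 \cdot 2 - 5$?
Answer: $\frac{9155249170}{15556597} \approx 588.51$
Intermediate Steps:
$K{\left(p,N \right)} = 7$ ($K{\left(p,N \right)} = 12 - 5 = 7$)
$L{\left(W \right)} = W^{2} \left(11 + W\right)$ ($L{\left(W \right)} = \left(W + 11\right) W^{2} = \left(11 + W\right) W^{2} = W^{2} \left(11 + W\right)$)
$s = \frac{4124}{7}$ ($s = 4 + \frac{\left(-946 + 7^{2} \left(11 + 7\right)\right)^{2}}{7} = 4 + \frac{\left(-946 + 49 \cdot 18\right)^{2}}{7} = 4 + \frac{\left(-946 + 882\right)^{2}}{7} = 4 + \frac{\left(-64\right)^{2}}{7} = 4 + \frac{1}{7} \cdot 4096 = 4 + \frac{4096}{7} = \frac{4124}{7} \approx 589.14$)
$s + \frac{2242519 + 560005}{-4444742} = \frac{4124}{7} + \frac{2242519 + 560005}{-4444742} = \frac{4124}{7} + 2802524 \left(- \frac{1}{4444742}\right) = \frac{4124}{7} - \frac{1401262}{2222371} = \frac{9155249170}{15556597}$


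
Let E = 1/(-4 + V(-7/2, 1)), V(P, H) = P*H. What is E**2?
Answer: 4/225 ≈ 0.017778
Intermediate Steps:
V(P, H) = H*P
E = -2/15 (E = 1/(-4 + 1*(-7/2)) = 1/(-4 - 7/2) = 1/(-15/2) = -2/15 ≈ -0.13333)
E**2 = (-2/15)**2 = 4/225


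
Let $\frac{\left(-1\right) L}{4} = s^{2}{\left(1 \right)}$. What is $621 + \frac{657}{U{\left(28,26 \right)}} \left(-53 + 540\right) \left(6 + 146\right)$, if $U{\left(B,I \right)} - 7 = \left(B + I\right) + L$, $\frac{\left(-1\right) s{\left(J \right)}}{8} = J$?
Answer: $- \frac{16170891}{65} \approx -2.4878 \cdot 10^{5}$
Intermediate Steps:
$s{\left(J \right)} = - 8 J$
$L = -256$ ($L = - 4 \left(\left(-8\right) 1\right)^{2} = - 4 \left(-8\right)^{2} = \left(-4\right) 64 = -256$)
$U{\left(B,I \right)} = -249 + B + I$ ($U{\left(B,I \right)} = 7 - \left(256 - B - I\right) = 7 + \left(-256 + B + I\right) = -249 + B + I$)
$621 + \frac{657}{U{\left(28,26 \right)}} \left(-53 + 540\right) \left(6 + 146\right) = 621 + \frac{657}{-249 + 28 + 26} \left(-53 + 540\right) \left(6 + 146\right) = 621 + \frac{657}{-195} \cdot 487 \cdot 152 = 621 + 657 \left(- \frac{1}{195}\right) 74024 = 621 - \frac{16211256}{65} = - \frac{16170891}{65}$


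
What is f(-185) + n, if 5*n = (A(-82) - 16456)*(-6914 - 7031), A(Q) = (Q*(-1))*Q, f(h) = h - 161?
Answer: 64648674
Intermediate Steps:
f(h) = -161 + h
A(Q) = -Q² (A(Q) = (-Q)*Q = -Q²)
n = 64649020 (n = ((-1*(-82)² - 16456)*(-6914 - 7031))/5 = ((-1*6724 - 16456)*(-13945))/5 = ((-6724 - 16456)*(-13945))/5 = (-23180*(-13945))/5 = (⅕)*323245100 = 64649020)
f(-185) + n = (-161 - 185) + 64649020 = -346 + 64649020 = 64648674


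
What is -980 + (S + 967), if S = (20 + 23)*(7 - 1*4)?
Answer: 116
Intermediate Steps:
S = 129 (S = 43*(7 - 4) = 43*3 = 129)
-980 + (S + 967) = -980 + (129 + 967) = -980 + 1096 = 116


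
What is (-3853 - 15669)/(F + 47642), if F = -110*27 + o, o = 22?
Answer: -9761/22347 ≈ -0.43679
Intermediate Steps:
F = -2948 (F = -110*27 + 22 = -2970 + 22 = -2948)
(-3853 - 15669)/(F + 47642) = (-3853 - 15669)/(-2948 + 47642) = -19522/44694 = -19522*1/44694 = -9761/22347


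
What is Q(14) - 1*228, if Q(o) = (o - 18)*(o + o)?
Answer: -340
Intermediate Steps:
Q(o) = 2*o*(-18 + o) (Q(o) = (-18 + o)*(2*o) = 2*o*(-18 + o))
Q(14) - 1*228 = 2*14*(-18 + 14) - 1*228 = 2*14*(-4) - 228 = -112 - 228 = -340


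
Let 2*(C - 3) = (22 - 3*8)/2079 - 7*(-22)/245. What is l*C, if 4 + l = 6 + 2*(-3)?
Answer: -19684/1485 ≈ -13.255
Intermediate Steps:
C = 4921/1485 (C = 3 + ((22 - 3*8)/2079 - 7*(-22)/245)/2 = 3 + ((22 - 24)*(1/2079) + 154*(1/245))/2 = 3 + (-2*1/2079 + 22/35)/2 = 3 + (-2/2079 + 22/35)/2 = 3 + (½)*(932/1485) = 3 + 466/1485 = 4921/1485 ≈ 3.3138)
l = -4 (l = -4 + (6 + 2*(-3)) = -4 + (6 - 6) = -4 + 0 = -4)
l*C = -4*4921/1485 = -19684/1485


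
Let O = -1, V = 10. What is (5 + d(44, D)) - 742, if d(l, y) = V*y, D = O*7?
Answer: -807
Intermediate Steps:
D = -7 (D = -1*7 = -7)
d(l, y) = 10*y
(5 + d(44, D)) - 742 = (5 + 10*(-7)) - 742 = (5 - 70) - 742 = -65 - 742 = -807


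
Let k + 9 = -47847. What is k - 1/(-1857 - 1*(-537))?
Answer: -63169919/1320 ≈ -47856.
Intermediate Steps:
k = -47856 (k = -9 - 47847 = -47856)
k - 1/(-1857 - 1*(-537)) = -47856 - 1/(-1857 - 1*(-537)) = -47856 - 1/(-1857 + 537) = -47856 - 1/(-1320) = -47856 - 1*(-1/1320) = -47856 + 1/1320 = -63169919/1320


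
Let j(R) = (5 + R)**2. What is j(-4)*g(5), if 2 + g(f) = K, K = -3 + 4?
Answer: -1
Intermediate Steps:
K = 1
g(f) = -1 (g(f) = -2 + 1 = -1)
j(-4)*g(5) = (5 - 4)**2*(-1) = 1**2*(-1) = 1*(-1) = -1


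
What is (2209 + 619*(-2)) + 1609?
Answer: 2580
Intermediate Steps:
(2209 + 619*(-2)) + 1609 = (2209 - 1238) + 1609 = 971 + 1609 = 2580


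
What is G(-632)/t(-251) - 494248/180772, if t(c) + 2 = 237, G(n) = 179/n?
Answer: -18359517787/6712064360 ≈ -2.7353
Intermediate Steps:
t(c) = 235 (t(c) = -2 + 237 = 235)
G(-632)/t(-251) - 494248/180772 = (179/(-632))/235 - 494248/180772 = (179*(-1/632))*(1/235) - 494248*1/180772 = -179/632*1/235 - 123562/45193 = -179/148520 - 123562/45193 = -18359517787/6712064360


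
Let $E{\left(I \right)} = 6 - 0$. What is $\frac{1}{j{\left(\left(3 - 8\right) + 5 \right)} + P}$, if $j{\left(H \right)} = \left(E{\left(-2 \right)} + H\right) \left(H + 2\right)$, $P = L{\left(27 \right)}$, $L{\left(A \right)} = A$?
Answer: $\frac{1}{39} \approx 0.025641$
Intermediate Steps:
$E{\left(I \right)} = 6$ ($E{\left(I \right)} = 6 + 0 = 6$)
$P = 27$
$j{\left(H \right)} = \left(2 + H\right) \left(6 + H\right)$ ($j{\left(H \right)} = \left(6 + H\right) \left(H + 2\right) = \left(6 + H\right) \left(2 + H\right) = \left(2 + H\right) \left(6 + H\right)$)
$\frac{1}{j{\left(\left(3 - 8\right) + 5 \right)} + P} = \frac{1}{\left(12 + \left(\left(3 - 8\right) + 5\right)^{2} + 8 \left(\left(3 - 8\right) + 5\right)\right) + 27} = \frac{1}{\left(12 + \left(-5 + 5\right)^{2} + 8 \left(-5 + 5\right)\right) + 27} = \frac{1}{\left(12 + 0^{2} + 8 \cdot 0\right) + 27} = \frac{1}{\left(12 + 0 + 0\right) + 27} = \frac{1}{12 + 27} = \frac{1}{39}$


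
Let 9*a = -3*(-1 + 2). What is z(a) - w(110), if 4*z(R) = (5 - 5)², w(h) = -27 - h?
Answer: 137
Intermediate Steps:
a = -⅓ (a = (-3*(-1 + 2))/9 = (-3*1)/9 = (⅑)*(-3) = -⅓ ≈ -0.33333)
z(R) = 0 (z(R) = (5 - 5)²/4 = (¼)*0² = (¼)*0 = 0)
z(a) - w(110) = 0 - (-27 - 1*110) = 0 - (-27 - 110) = 0 - 1*(-137) = 0 + 137 = 137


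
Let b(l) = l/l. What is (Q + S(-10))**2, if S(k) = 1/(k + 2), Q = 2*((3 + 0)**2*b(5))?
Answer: 20449/64 ≈ 319.52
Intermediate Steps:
b(l) = 1
Q = 18 (Q = 2*((3 + 0)**2*1) = 2*(3**2*1) = 2*(9*1) = 2*9 = 18)
S(k) = 1/(2 + k)
(Q + S(-10))**2 = (18 + 1/(2 - 10))**2 = (18 + 1/(-8))**2 = (18 - 1/8)**2 = (143/8)**2 = 20449/64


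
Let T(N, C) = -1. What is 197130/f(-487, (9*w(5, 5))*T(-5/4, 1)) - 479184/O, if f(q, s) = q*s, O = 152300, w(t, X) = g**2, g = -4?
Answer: -149221523/445020600 ≈ -0.33531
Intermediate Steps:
w(t, X) = 16 (w(t, X) = (-4)**2 = 16)
197130/f(-487, (9*w(5, 5))*T(-5/4, 1)) - 479184/O = 197130/((-487*9*16*(-1))) - 479184/152300 = 197130/((-70128*(-1))) - 479184*1/152300 = 197130/((-487*(-144))) - 119796/38075 = 197130/70128 - 119796/38075 = 197130*(1/70128) - 119796/38075 = 32855/11688 - 119796/38075 = -149221523/445020600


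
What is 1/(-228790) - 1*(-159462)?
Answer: 36483310979/228790 ≈ 1.5946e+5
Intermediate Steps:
1/(-228790) - 1*(-159462) = -1/228790 + 159462 = 36483310979/228790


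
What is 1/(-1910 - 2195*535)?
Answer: -1/2196175 ≈ -4.5534e-7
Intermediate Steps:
1/(-1910 - 2195*535) = (1/535)/(-4105) = -1/4105*1/535 = -1/2196175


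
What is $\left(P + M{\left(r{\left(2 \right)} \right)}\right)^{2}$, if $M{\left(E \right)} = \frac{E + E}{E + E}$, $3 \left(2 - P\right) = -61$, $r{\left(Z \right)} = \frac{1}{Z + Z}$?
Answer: $\frac{4900}{9} \approx 544.44$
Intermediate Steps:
$r{\left(Z \right)} = \frac{1}{2 Z}$
$P = \frac{67}{3}$ ($P = 2 - - \frac{61}{3} = 2 + \frac{61}{3} = \frac{67}{3} \approx 22.333$)
$M{\left(E \right)} = 1$ ($M{\left(E \right)} = \frac{2 E}{2 E} = 2 E \frac{1}{2 E} = 1$)
$\left(P + M{\left(r{\left(2 \right)} \right)}\right)^{2} = \left(\frac{67}{3} + 1\right)^{2} = \left(\frac{70}{3}\right)^{2} = \frac{4900}{9}$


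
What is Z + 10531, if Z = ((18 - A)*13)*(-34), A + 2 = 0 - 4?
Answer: -77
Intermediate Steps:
A = -6 (A = -2 + (0 - 4) = -2 - 4 = -6)
Z = -10608 (Z = ((18 - 1*(-6))*13)*(-34) = ((18 + 6)*13)*(-34) = (24*13)*(-34) = 312*(-34) = -10608)
Z + 10531 = -10608 + 10531 = -77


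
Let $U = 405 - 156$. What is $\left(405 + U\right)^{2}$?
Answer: $427716$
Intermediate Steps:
$U = 249$ ($U = 405 - 156 = 249$)
$\left(405 + U\right)^{2} = \left(405 + 249\right)^{2} = 654^{2} = 427716$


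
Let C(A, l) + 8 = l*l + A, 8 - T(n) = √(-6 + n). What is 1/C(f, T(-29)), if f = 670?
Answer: I/(16*√35 + 691*I) ≈ 0.0014205 + 0.00019459*I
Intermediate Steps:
T(n) = 8 - √(-6 + n)
C(A, l) = -8 + A + l² (C(A, l) = -8 + (l*l + A) = -8 + (l² + A) = -8 + (A + l²) = -8 + A + l²)
1/C(f, T(-29)) = 1/(-8 + 670 + (8 - √(-6 - 29))²) = 1/(-8 + 670 + (8 - √(-35))²) = 1/(-8 + 670 + (8 - I*√35)²) = 1/(662 + (8 - I*√35)²)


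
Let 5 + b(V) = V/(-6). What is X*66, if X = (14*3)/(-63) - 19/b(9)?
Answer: 1936/13 ≈ 148.92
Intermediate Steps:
b(V) = -5 - V/6 (b(V) = -5 + V/(-6) = -5 + V*(-1/6) = -5 - V/6)
X = 88/39 (X = (14*3)/(-63) - 19/(-5 - 1/6*9) = 42*(-1/63) - 19/(-5 - 3/2) = -2/3 - 19/(-13/2) = -2/3 - 19*(-2/13) = -2/3 + 38/13 = 88/39 ≈ 2.2564)
X*66 = (88/39)*66 = 1936/13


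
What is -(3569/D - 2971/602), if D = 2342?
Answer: 1202386/352471 ≈ 3.4113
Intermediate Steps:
-(3569/D - 2971/602) = -(3569/2342 - 2971/602) = -1*(-1202386/352471) = 1202386/352471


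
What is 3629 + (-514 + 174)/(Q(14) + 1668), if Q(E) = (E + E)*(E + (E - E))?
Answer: 373770/103 ≈ 3628.8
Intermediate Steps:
Q(E) = 2*E² (Q(E) = (2*E)*(E + 0) = (2*E)*E = 2*E²)
3629 + (-514 + 174)/(Q(14) + 1668) = 3629 + (-514 + 174)/(2*14² + 1668) = 3629 - 340/(2*196 + 1668) = 3629 - 340/(392 + 1668) = 3629 - 340/2060 = 3629 - 340*1/2060 = 3629 - 17/103 = 373770/103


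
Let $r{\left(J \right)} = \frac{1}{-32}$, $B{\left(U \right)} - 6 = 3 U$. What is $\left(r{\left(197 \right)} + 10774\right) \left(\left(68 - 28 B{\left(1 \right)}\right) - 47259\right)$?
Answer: $- \frac{16356780781}{32} \approx -5.1115 \cdot 10^{8}$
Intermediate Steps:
$B{\left(U \right)} = 6 + 3 U$
$r{\left(J \right)} = - \frac{1}{32}$
$\left(r{\left(197 \right)} + 10774\right) \left(\left(68 - 28 B{\left(1 \right)}\right) - 47259\right) = \left(- \frac{1}{32} + 10774\right) \left(\left(68 - 28 \left(6 + 3 \cdot 1\right)\right) - 47259\right) = \frac{344767 \left(\left(68 - 28 \left(6 + 3\right)\right) - 47259\right)}{32} = \frac{344767 \left(\left(68 - 252\right) - 47259\right)}{32} = \frac{344767 \left(-184 - 47259\right)}{32} = \frac{344767}{32} \left(-47443\right) = - \frac{16356780781}{32}$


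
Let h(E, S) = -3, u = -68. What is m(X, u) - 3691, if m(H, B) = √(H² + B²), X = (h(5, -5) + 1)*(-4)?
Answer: -3691 + 4*√293 ≈ -3622.5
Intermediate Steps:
X = 8 (X = (-3 + 1)*(-4) = -2*(-4) = 8)
m(H, B) = √(B² + H²)
m(X, u) - 3691 = √((-68)² + 8²) - 3691 = √(4624 + 64) - 3691 = √4688 - 3691 = 4*√293 - 3691 = -3691 + 4*√293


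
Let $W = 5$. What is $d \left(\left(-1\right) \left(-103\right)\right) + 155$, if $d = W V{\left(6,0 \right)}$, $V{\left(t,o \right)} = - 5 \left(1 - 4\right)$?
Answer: $7880$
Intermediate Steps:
$V{\left(t,o \right)} = 15$ ($V{\left(t,o \right)} = \left(-5\right) \left(-3\right) = 15$)
$d = 75$ ($d = 5 \cdot 15 = 75$)
$d \left(\left(-1\right) \left(-103\right)\right) + 155 = 75 \left(\left(-1\right) \left(-103\right)\right) + 155 = 75 \cdot 103 + 155 = 7725 + 155 = 7880$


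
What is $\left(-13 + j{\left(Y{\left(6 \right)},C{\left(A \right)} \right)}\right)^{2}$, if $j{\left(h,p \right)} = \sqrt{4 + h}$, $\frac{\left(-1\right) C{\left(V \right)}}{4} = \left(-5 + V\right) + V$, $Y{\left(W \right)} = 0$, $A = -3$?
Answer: $121$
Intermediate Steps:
$C{\left(V \right)} = 20 - 8 V$ ($C{\left(V \right)} = - 4 \left(\left(-5 + V\right) + V\right) = - 4 \left(-5 + 2 V\right) = 20 - 8 V$)
$\left(-13 + j{\left(Y{\left(6 \right)},C{\left(A \right)} \right)}\right)^{2} = \left(-13 + \sqrt{4 + 0}\right)^{2} = \left(-13 + \sqrt{4}\right)^{2} = \left(-13 + 2\right)^{2} = \left(-11\right)^{2} = 121$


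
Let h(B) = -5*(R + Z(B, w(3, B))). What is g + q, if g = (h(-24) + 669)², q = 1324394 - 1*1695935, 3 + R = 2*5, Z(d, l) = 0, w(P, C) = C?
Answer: 30415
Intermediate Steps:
R = 7 (R = -3 + 2*5 = -3 + 10 = 7)
h(B) = -35 (h(B) = -5*(7 + 0) = -5*7 = -35)
q = -371541 (q = 1324394 - 1695935 = -371541)
g = 401956 (g = (-35 + 669)² = 634² = 401956)
g + q = 401956 - 371541 = 30415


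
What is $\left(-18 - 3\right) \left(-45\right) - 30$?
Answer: $915$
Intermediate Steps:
$\left(-18 - 3\right) \left(-45\right) - 30 = \left(-21\right) \left(-45\right) - 30 = 945 - 30 = 915$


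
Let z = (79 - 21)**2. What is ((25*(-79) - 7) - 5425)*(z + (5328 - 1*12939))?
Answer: 31457529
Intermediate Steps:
z = 3364 (z = 58**2 = 3364)
((25*(-79) - 7) - 5425)*(z + (5328 - 1*12939)) = ((25*(-79) - 7) - 5425)*(3364 + (5328 - 1*12939)) = ((-1975 - 7) - 5425)*(3364 + (5328 - 12939)) = (-1982 - 5425)*(3364 - 7611) = -7407*(-4247) = 31457529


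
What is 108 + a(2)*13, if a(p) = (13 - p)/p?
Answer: 359/2 ≈ 179.50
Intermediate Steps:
a(p) = (13 - p)/p
108 + a(2)*13 = 108 + ((13 - 1*2)/2)*13 = 108 + ((13 - 2)/2)*13 = 108 + ((½)*11)*13 = 108 + (11/2)*13 = 108 + 143/2 = 359/2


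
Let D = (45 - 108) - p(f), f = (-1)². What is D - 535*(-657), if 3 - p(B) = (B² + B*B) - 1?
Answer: 351430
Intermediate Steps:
f = 1
p(B) = 4 - 2*B² (p(B) = 3 - ((B² + B*B) - 1) = 3 - ((B² + B²) - 1) = 3 - (2*B² - 1) = 3 - (-1 + 2*B²) = 3 + (1 - 2*B²) = 4 - 2*B²)
D = -65 (D = (45 - 108) - (4 - 2*1²) = -63 - (4 - 2*1) = -63 - (4 - 2) = -63 - 1*2 = -63 - 2 = -65)
D - 535*(-657) = -65 - 535*(-657) = -65 + 351495 = 351430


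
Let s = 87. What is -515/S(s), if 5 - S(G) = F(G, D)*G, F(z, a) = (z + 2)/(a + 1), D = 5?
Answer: 1030/2571 ≈ 0.40062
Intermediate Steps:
F(z, a) = (2 + z)/(1 + a)
S(G) = 5 - G*(⅓ + G/6) (S(G) = 5 - (2 + G)/(1 + 5)*G = 5 - (2 + G)/6*G = 5 - (⅓ + G/6)*G = 5 - G*(⅓ + G/6))
-515/S(s) = -515/(5 - ⅙*87*(2 + 87)) = -515/(5 - ⅙*87*89) = -515/(5 - 2581/2) = -515/(-2571/2) = -515*(-2/2571) = 1030/2571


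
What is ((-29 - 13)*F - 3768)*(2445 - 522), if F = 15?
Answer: -8457354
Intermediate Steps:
((-29 - 13)*F - 3768)*(2445 - 522) = ((-29 - 13)*15 - 3768)*(2445 - 522) = (-42*15 - 3768)*1923 = (-630 - 3768)*1923 = -4398*1923 = -8457354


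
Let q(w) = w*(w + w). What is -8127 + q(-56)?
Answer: -1855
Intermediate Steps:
q(w) = 2*w**2 (q(w) = w*(2*w) = 2*w**2)
-8127 + q(-56) = -8127 + 2*(-56)**2 = -8127 + 2*3136 = -8127 + 6272 = -1855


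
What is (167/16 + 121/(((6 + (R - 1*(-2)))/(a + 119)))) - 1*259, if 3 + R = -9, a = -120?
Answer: -3493/16 ≈ -218.31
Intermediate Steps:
R = -12 (R = -3 - 9 = -12)
(167/16 + 121/(((6 + (R - 1*(-2)))/(a + 119)))) - 1*259 = (167/16 + 121/(((6 + (-12 - 1*(-2)))/(-120 + 119)))) - 1*259 = (167*(1/16) + 121/(((6 + (-12 + 2))/(-1)))) - 259 = (167/16 + 121/(((6 - 10)*(-1)))) - 259 = (167/16 + 121/((-4*(-1)))) - 259 = (167/16 + 121/4) - 259 = 651/16 - 259 = -3493/16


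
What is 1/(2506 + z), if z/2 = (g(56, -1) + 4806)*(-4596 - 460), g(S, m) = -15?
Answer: -1/48444086 ≈ -2.0642e-8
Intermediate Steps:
z = -48446592 (z = 2*((-15 + 4806)*(-4596 - 460)) = 2*(4791*(-5056)) = 2*(-24223296) = -48446592)
1/(2506 + z) = 1/(2506 - 48446592) = 1/(-48444086) = -1/48444086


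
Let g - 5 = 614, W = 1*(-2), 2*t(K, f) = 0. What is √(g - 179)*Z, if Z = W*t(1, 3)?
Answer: 0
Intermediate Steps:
t(K, f) = 0 (t(K, f) = (½)*0 = 0)
W = -2
g = 619 (g = 5 + 614 = 619)
Z = 0 (Z = -2*0 = 0)
√(g - 179)*Z = √(619 - 179)*0 = √440*0 = (2*√110)*0 = 0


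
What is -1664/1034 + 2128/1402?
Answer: -33144/362417 ≈ -0.091453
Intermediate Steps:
-1664/1034 + 2128/1402 = -1664*1/1034 + 2128*(1/1402) = -832/517 + 1064/701 = -33144/362417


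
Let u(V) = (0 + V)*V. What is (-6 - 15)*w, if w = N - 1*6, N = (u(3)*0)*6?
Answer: 126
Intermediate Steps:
u(V) = V² (u(V) = V*V = V²)
N = 0 (N = (3²*0)*6 = (9*0)*6 = 0*6 = 0)
w = -6 (w = 0 - 1*6 = 0 - 6 = -6)
(-6 - 15)*w = (-6 - 15)*(-6) = -21*(-6) = 126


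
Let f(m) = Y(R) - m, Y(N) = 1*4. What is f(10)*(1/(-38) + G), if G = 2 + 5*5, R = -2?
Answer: -3075/19 ≈ -161.84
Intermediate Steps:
Y(N) = 4
f(m) = 4 - m
G = 27 (G = 2 + 25 = 27)
f(10)*(1/(-38) + G) = (4 - 1*10)*(1/(-38) + 27) = (4 - 10)*(-1/38 + 27) = -6*1025/38 = -3075/19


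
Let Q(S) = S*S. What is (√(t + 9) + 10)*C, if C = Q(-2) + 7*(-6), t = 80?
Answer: -380 - 38*√89 ≈ -738.49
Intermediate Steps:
Q(S) = S²
C = -38 (C = (-2)² + 7*(-6) = 4 - 42 = -38)
(√(t + 9) + 10)*C = (√(80 + 9) + 10)*(-38) = (√89 + 10)*(-38) = (10 + √89)*(-38) = -380 - 38*√89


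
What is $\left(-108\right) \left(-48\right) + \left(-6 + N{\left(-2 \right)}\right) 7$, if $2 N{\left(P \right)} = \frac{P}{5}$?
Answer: $\frac{25703}{5} \approx 5140.6$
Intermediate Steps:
$N{\left(P \right)} = \frac{P}{10}$ ($N{\left(P \right)} = \frac{P \frac{1}{5}}{2} = \frac{\frac{1}{5} P}{2} = \frac{P}{10}$)
$\left(-108\right) \left(-48\right) + \left(-6 + N{\left(-2 \right)}\right) 7 = \left(-108\right) \left(-48\right) + \left(-6 + \frac{1}{10} \left(-2\right)\right) 7 = 5184 + \left(-6 - \frac{1}{5}\right) 7 = 5184 - \frac{217}{5} = \frac{25703}{5}$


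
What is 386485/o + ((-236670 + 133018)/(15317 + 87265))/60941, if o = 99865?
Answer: 241608117141109/62430102049563 ≈ 3.8701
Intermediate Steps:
386485/o + ((-236670 + 133018)/(15317 + 87265))/60941 = 386485/99865 + ((-236670 + 133018)/(15317 + 87265))/60941 = 386485*(1/99865) - 103652/102582*(1/60941) = 77297/19973 - 103652*1/102582*(1/60941) = 77297/19973 - 51826/51291*1/60941 = 77297/19973 - 51826/3125724831 = 241608117141109/62430102049563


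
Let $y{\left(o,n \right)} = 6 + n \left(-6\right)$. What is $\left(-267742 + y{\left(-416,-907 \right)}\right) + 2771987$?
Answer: $2509693$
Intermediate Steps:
$y{\left(o,n \right)} = 6 - 6 n$
$\left(-267742 + y{\left(-416,-907 \right)}\right) + 2771987 = \left(-267742 + \left(6 - -5442\right)\right) + 2771987 = \left(-267742 + \left(6 + 5442\right)\right) + 2771987 = \left(-267742 + 5448\right) + 2771987 = -262294 + 2771987 = 2509693$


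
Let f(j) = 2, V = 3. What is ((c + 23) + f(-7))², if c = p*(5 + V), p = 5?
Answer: 4225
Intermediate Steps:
c = 40 (c = 5*(5 + 3) = 5*8 = 40)
((c + 23) + f(-7))² = ((40 + 23) + 2)² = (63 + 2)² = 65² = 4225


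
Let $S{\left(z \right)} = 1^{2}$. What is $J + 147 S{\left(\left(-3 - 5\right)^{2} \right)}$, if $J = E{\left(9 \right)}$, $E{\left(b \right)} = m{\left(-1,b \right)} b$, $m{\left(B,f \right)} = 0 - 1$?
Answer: $138$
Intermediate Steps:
$m{\left(B,f \right)} = -1$ ($m{\left(B,f \right)} = 0 - 1 = -1$)
$E{\left(b \right)} = - b$
$S{\left(z \right)} = 1$
$J = -9$ ($J = \left(-1\right) 9 = -9$)
$J + 147 S{\left(\left(-3 - 5\right)^{2} \right)} = -9 + 147 \cdot 1 = -9 + 147 = 138$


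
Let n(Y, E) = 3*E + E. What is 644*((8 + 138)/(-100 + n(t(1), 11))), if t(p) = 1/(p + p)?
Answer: -1679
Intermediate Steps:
t(p) = 1/(2*p)
n(Y, E) = 4*E
644*((8 + 138)/(-100 + n(t(1), 11))) = 644*((8 + 138)/(-100 + 4*11)) = 644*(146/(-100 + 44)) = 644*(146/(-56)) = 644*(146*(-1/56)) = 644*(-73/28) = -1679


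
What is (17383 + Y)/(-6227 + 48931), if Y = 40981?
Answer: 14591/10676 ≈ 1.3667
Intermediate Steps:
(17383 + Y)/(-6227 + 48931) = (17383 + 40981)/(-6227 + 48931) = 58364/42704 = 58364*(1/42704) = 14591/10676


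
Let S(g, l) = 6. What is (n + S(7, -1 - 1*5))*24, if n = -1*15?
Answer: -216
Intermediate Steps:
n = -15
(n + S(7, -1 - 1*5))*24 = (-15 + 6)*24 = -9*24 = -216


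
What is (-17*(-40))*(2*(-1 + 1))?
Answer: 0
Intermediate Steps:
(-17*(-40))*(2*(-1 + 1)) = 680*(2*0) = 680*0 = 0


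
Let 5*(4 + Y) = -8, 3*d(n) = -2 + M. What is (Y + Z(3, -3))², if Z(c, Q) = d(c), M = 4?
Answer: 5476/225 ≈ 24.338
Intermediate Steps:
d(n) = ⅔ (d(n) = (-2 + 4)/3 = (⅓)*2 = ⅔)
Y = -28/5 (Y = -4 + (⅕)*(-8) = -4 - 8/5 = -28/5 ≈ -5.6000)
Z(c, Q) = ⅔
(Y + Z(3, -3))² = (-28/5 + ⅔)² = (-74/15)² = 5476/225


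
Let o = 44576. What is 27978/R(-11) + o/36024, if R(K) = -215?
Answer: -124786954/968145 ≈ -128.89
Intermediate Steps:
27978/R(-11) + o/36024 = 27978/(-215) + 44576/36024 = 27978*(-1/215) + 44576*(1/36024) = -27978/215 + 5572/4503 = -124786954/968145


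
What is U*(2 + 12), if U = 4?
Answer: 56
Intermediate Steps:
U*(2 + 12) = 4*(2 + 12) = 4*14 = 56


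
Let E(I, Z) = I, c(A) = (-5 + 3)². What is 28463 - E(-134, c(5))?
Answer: 28597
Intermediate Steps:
c(A) = 4 (c(A) = (-2)² = 4)
28463 - E(-134, c(5)) = 28463 - 1*(-134) = 28463 + 134 = 28597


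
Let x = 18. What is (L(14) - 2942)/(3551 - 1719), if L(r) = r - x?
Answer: -1473/916 ≈ -1.6081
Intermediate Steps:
L(r) = -18 + r (L(r) = r - 1*18 = r - 18 = -18 + r)
(L(14) - 2942)/(3551 - 1719) = ((-18 + 14) - 2942)/(3551 - 1719) = (-4 - 2942)/1832 = -2946*1/1832 = -1473/916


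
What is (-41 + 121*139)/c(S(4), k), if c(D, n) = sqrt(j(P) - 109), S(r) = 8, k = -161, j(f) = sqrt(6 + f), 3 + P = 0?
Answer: -16778*I/sqrt(109 - sqrt(3)) ≈ -1620.0*I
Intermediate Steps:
P = -3 (P = -3 + 0 = -3)
c(D, n) = sqrt(-109 + sqrt(3)) (c(D, n) = sqrt(sqrt(6 - 3) - 109) = sqrt(sqrt(3) - 109) = sqrt(-109 + sqrt(3)))
(-41 + 121*139)/c(S(4), k) = (-41 + 121*139)/(sqrt(-109 + sqrt(3))) = (-41 + 16819)/sqrt(-109 + sqrt(3)) = 16778/sqrt(-109 + sqrt(3))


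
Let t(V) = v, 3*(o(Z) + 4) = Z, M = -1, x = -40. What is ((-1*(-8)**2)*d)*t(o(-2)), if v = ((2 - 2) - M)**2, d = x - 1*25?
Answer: 4160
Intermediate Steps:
d = -65 (d = -40 - 1*25 = -40 - 25 = -65)
o(Z) = -4 + Z/3
v = 1 (v = ((2 - 2) - 1*(-1))**2 = (0 + 1)**2 = 1**2 = 1)
t(V) = 1
((-1*(-8)**2)*d)*t(o(-2)) = (-1*(-8)**2*(-65))*1 = (-1*64*(-65))*1 = -64*(-65)*1 = 4160*1 = 4160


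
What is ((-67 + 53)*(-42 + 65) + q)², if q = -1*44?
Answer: 133956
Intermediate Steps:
q = -44
((-67 + 53)*(-42 + 65) + q)² = ((-67 + 53)*(-42 + 65) - 44)² = (-14*23 - 44)² = (-322 - 44)² = (-366)² = 133956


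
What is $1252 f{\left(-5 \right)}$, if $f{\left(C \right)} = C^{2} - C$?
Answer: $37560$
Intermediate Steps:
$1252 f{\left(-5 \right)} = 1252 \left(- 5 \left(-1 - 5\right)\right) = 1252 \left(\left(-5\right) \left(-6\right)\right) = 1252 \cdot 30 = 37560$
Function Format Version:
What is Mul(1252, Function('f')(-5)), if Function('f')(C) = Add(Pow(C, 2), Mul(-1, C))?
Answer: 37560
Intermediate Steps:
Mul(1252, Function('f')(-5)) = Mul(1252, Mul(-5, Add(-1, -5))) = Mul(1252, Mul(-5, -6)) = Mul(1252, 30) = 37560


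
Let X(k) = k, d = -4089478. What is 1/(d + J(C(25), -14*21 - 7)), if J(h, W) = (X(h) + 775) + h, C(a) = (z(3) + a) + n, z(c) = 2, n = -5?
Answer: -1/4088659 ≈ -2.4458e-7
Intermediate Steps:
C(a) = -3 + a (C(a) = (2 + a) - 5 = -3 + a)
J(h, W) = 775 + 2*h (J(h, W) = (h + 775) + h = (775 + h) + h = 775 + 2*h)
1/(d + J(C(25), -14*21 - 7)) = 1/(-4089478 + (775 + 2*(-3 + 25))) = 1/(-4089478 + (775 + 2*22)) = 1/(-4089478 + (775 + 44)) = 1/(-4089478 + 819) = 1/(-4088659) = -1/4088659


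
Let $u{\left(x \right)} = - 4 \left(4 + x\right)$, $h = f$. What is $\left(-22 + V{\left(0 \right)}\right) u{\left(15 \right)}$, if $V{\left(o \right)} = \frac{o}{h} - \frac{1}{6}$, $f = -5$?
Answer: $\frac{5054}{3} \approx 1684.7$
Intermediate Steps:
$h = -5$
$V{\left(o \right)} = - \frac{1}{6} - \frac{o}{5}$ ($V{\left(o \right)} = \frac{o}{-5} - \frac{1}{6} = o \left(- \frac{1}{5}\right) - \frac{1}{6} = - \frac{o}{5} - \frac{1}{6} = - \frac{1}{6} - \frac{o}{5}$)
$u{\left(x \right)} = -16 - 4 x$
$\left(-22 + V{\left(0 \right)}\right) u{\left(15 \right)} = \left(-22 - \frac{1}{6}\right) \left(-16 - 60\right) = \left(-22 + \left(- \frac{1}{6} + 0\right)\right) \left(-16 - 60\right) = \left(-22 - \frac{1}{6}\right) \left(-76\right) = \left(- \frac{133}{6}\right) \left(-76\right) = \frac{5054}{3}$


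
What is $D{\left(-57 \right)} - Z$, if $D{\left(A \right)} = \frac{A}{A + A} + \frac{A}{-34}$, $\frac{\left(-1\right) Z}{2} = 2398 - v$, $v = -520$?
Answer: $\frac{99249}{17} \approx 5838.2$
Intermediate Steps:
$Z = -5836$ ($Z = - 2 \left(2398 - -520\right) = - 2 \left(2398 + 520\right) = \left(-2\right) 2918 = -5836$)
$D{\left(A \right)} = \frac{1}{2} - \frac{A}{34}$ ($D{\left(A \right)} = \frac{A}{2 A} + A \left(- \frac{1}{34}\right) = A \frac{1}{2 A} - \frac{A}{34} = \frac{1}{2} - \frac{A}{34}$)
$D{\left(-57 \right)} - Z = \left(\frac{1}{2} - - \frac{57}{34}\right) - -5836 = \left(\frac{1}{2} + \frac{57}{34}\right) + 5836 = \frac{37}{17} + 5836 = \frac{99249}{17}$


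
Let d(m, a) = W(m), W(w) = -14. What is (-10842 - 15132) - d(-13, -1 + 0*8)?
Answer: -25960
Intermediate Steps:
d(m, a) = -14
(-10842 - 15132) - d(-13, -1 + 0*8) = (-10842 - 15132) - 1*(-14) = -25974 + 14 = -25960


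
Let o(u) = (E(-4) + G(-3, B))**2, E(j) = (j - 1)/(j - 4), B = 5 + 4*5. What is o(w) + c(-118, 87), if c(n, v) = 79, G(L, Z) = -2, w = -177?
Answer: 5177/64 ≈ 80.891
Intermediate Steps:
B = 25 (B = 5 + 20 = 25)
E(j) = (-1 + j)/(-4 + j)
o(u) = 121/64 (o(u) = ((-1 - 4)/(-4 - 4) - 2)**2 = (-5/(-8) - 2)**2 = (-1/8*(-5) - 2)**2 = (5/8 - 2)**2 = (-11/8)**2 = 121/64)
o(w) + c(-118, 87) = 121/64 + 79 = 5177/64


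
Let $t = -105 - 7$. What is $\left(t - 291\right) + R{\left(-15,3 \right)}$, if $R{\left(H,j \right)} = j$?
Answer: $-400$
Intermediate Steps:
$t = -112$ ($t = -105 - 7 = -112$)
$\left(t - 291\right) + R{\left(-15,3 \right)} = \left(-112 - 291\right) + 3 = -403 + 3 = -400$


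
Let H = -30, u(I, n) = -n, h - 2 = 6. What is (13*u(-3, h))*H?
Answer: 3120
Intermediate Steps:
h = 8 (h = 2 + 6 = 8)
(13*u(-3, h))*H = (13*(-1*8))*(-30) = (13*(-8))*(-30) = -104*(-30) = 3120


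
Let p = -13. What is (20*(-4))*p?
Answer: 1040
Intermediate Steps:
(20*(-4))*p = (20*(-4))*(-13) = -80*(-13) = 1040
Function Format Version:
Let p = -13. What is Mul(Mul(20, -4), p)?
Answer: 1040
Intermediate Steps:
Mul(Mul(20, -4), p) = Mul(Mul(20, -4), -13) = Mul(-80, -13) = 1040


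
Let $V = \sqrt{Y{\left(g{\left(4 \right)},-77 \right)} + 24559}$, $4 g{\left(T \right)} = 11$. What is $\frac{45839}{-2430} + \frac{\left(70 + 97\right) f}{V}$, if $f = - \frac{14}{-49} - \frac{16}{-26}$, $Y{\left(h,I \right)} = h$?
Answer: $- \frac{45839}{2430} + \frac{27388 \sqrt{98247}}{8940477} \approx -17.904$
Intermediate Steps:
$g{\left(T \right)} = \frac{11}{4}$ ($g{\left(T \right)} = \frac{1}{4} \cdot 11 = \frac{11}{4}$)
$f = \frac{82}{91}$ ($f = \left(-14\right) \left(- \frac{1}{49}\right) - - \frac{8}{13} = \frac{2}{7} + \frac{8}{13} = \frac{82}{91} \approx 0.9011$)
$V = \frac{\sqrt{98247}}{2}$ ($V = \sqrt{\frac{11}{4} + 24559} = \sqrt{\frac{98247}{4}} = \frac{\sqrt{98247}}{2} \approx 156.72$)
$\frac{45839}{-2430} + \frac{\left(70 + 97\right) f}{V} = \frac{45839}{-2430} + \frac{\left(70 + 97\right) \frac{82}{91}}{\frac{1}{2} \sqrt{98247}} = 45839 \left(- \frac{1}{2430}\right) + 167 \cdot \frac{82}{91} \frac{2 \sqrt{98247}}{98247} = - \frac{45839}{2430} + \frac{13694 \frac{2 \sqrt{98247}}{98247}}{91} = - \frac{45839}{2430} + \frac{27388 \sqrt{98247}}{8940477}$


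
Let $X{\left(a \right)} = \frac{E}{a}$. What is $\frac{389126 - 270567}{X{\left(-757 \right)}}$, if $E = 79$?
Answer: $- \frac{89749163}{79} \approx -1.1361 \cdot 10^{6}$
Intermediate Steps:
$X{\left(a \right)} = \frac{79}{a}$
$\frac{389126 - 270567}{X{\left(-757 \right)}} = \frac{389126 - 270567}{79 \frac{1}{-757}} = \frac{389126 - 270567}{79 \left(- \frac{1}{757}\right)} = \frac{118559}{- \frac{79}{757}} = 118559 \left(- \frac{757}{79}\right) = - \frac{89749163}{79}$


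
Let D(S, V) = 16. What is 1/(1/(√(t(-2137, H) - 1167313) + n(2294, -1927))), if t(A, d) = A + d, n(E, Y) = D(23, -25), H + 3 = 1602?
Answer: 16 + I*√1167851 ≈ 16.0 + 1080.7*I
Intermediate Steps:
H = 1599 (H = -3 + 1602 = 1599)
n(E, Y) = 16
1/(1/(√(t(-2137, H) - 1167313) + n(2294, -1927))) = 1/(1/(√((-2137 + 1599) - 1167313) + 16)) = 1/(1/(√(-538 - 1167313) + 16)) = 1/(1/(√(-1167851) + 16)) = 1/(1/(I*√1167851 + 16)) = 1/(1/(16 + I*√1167851)) = 16 + I*√1167851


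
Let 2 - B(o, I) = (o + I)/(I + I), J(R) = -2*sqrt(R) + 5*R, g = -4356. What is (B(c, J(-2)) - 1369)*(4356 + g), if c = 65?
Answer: 0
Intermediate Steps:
B(o, I) = 2 - (I + o)/(2*I) (B(o, I) = 2 - (o + I)/(I + I) = 2 - (I + o)/(2*I))
(B(c, J(-2)) - 1369)*(4356 + g) = ((-1*65 + 3*(-2*I*sqrt(2) + 5*(-2)))/(2*(-2*I*sqrt(2) + 5*(-2))) - 1369)*(4356 - 4356) = ((-65 + 3*(-2*I*sqrt(2) - 10))/(2*(-2*I*sqrt(2) - 10)) - 1369)*0 = ((-65 + 3*(-10 - 2*I*sqrt(2)))/(2*(-10 - 2*I*sqrt(2))) - 1369)*0 = ((-65 + (-30 - 6*I*sqrt(2)))/(2*(-10 - 2*I*sqrt(2))) - 1369)*0 = ((-95 - 6*I*sqrt(2))/(2*(-10 - 2*I*sqrt(2))) - 1369)*0 = (-1369 + (-95 - 6*I*sqrt(2))/(2*(-10 - 2*I*sqrt(2))))*0 = 0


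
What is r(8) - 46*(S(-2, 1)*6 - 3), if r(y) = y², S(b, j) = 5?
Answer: -1178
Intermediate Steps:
r(8) - 46*(S(-2, 1)*6 - 3) = 8² - 46*(5*6 - 3) = 64 - 46*(30 - 3) = 64 - 46*27 = 64 - 1242 = -1178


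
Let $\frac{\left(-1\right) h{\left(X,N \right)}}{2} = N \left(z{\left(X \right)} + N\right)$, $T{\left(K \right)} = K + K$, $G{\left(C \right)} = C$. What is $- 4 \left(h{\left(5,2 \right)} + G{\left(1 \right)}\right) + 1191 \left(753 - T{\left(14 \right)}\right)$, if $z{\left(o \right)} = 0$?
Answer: $863503$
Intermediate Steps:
$T{\left(K \right)} = 2 K$
$h{\left(X,N \right)} = - 2 N^{2}$ ($h{\left(X,N \right)} = - 2 N \left(0 + N\right) = - 2 N N = - 2 N^{2}$)
$- 4 \left(h{\left(5,2 \right)} + G{\left(1 \right)}\right) + 1191 \left(753 - T{\left(14 \right)}\right) = - 4 \left(- 2 \cdot 2^{2} + 1\right) + 1191 \left(753 - 2 \cdot 14\right) = - 4 \left(\left(-2\right) 4 + 1\right) + 1191 \left(753 - 28\right) = - 4 \left(-8 + 1\right) + 1191 \left(753 - 28\right) = \left(-4\right) \left(-7\right) + 1191 \cdot 725 = 28 + 863475 = 863503$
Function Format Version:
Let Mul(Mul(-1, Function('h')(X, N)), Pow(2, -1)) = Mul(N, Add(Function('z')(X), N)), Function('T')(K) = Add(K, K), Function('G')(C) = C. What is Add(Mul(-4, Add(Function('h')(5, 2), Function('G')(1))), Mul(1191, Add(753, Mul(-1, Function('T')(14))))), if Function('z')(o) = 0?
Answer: 863503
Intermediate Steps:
Function('T')(K) = Mul(2, K)
Function('h')(X, N) = Mul(-2, Pow(N, 2)) (Function('h')(X, N) = Mul(-2, Mul(N, Add(0, N))) = Mul(-2, Mul(N, N)) = Mul(-2, Pow(N, 2)))
Add(Mul(-4, Add(Function('h')(5, 2), Function('G')(1))), Mul(1191, Add(753, Mul(-1, Function('T')(14))))) = Add(Mul(-4, Add(Mul(-2, Pow(2, 2)), 1)), Mul(1191, Add(753, Mul(-1, Mul(2, 14))))) = Add(Mul(-4, Add(Mul(-2, 4), 1)), Mul(1191, Add(753, Mul(-1, 28)))) = Add(Mul(-4, Add(-8, 1)), Mul(1191, Add(753, -28))) = Add(Mul(-4, -7), Mul(1191, 725)) = Add(28, 863475) = 863503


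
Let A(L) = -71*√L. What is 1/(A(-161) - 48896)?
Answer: I/(-48896*I + 71*√161) ≈ -2.0445e-5 + 3.7668e-7*I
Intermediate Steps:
1/(A(-161) - 48896) = 1/(-71*I*√161 - 48896) = 1/(-48896 - 71*I*√161)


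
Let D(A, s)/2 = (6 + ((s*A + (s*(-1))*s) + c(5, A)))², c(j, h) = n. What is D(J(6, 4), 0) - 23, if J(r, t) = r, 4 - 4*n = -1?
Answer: 657/8 ≈ 82.125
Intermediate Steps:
n = 5/4 (n = 1 - ¼*(-1) = 1 + ¼ = 5/4 ≈ 1.2500)
c(j, h) = 5/4
D(A, s) = 2*(29/4 - s² + A*s)² (D(A, s) = 2*(6 + ((s*A + (s*(-1))*s) + 5/4))² = 2*(6 + ((A*s + (-s)*s) + 5/4))² = 2*(6 + ((A*s - s²) + 5/4))² = 2*(6 + ((-s² + A*s) + 5/4))² = 2*(6 + (5/4 - s² + A*s))² = 2*(29/4 - s² + A*s)²)
D(J(6, 4), 0) - 23 = (29 - 4*0² + 4*6*0)²/8 - 23 = (29 - 4*0 + 0)²/8 - 23 = (29 + 0 + 0)²/8 - 23 = (⅛)*29² - 23 = (⅛)*841 - 23 = 841/8 - 23 = 657/8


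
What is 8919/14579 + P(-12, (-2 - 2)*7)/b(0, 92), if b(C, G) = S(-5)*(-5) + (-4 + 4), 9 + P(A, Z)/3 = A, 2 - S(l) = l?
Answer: 175806/72895 ≈ 2.4118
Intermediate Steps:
S(l) = 2 - l
P(A, Z) = -27 + 3*A
b(C, G) = -35 (b(C, G) = (2 - 1*(-5))*(-5) + (-4 + 4) = (2 + 5)*(-5) + 0 = 7*(-5) + 0 = -35 + 0 = -35)
8919/14579 + P(-12, (-2 - 2)*7)/b(0, 92) = 8919/14579 + (-27 + 3*(-12))/(-35) = 8919*(1/14579) + (-27 - 36)*(-1/35) = 8919/14579 - 63*(-1/35) = 8919/14579 + 9/5 = 175806/72895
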